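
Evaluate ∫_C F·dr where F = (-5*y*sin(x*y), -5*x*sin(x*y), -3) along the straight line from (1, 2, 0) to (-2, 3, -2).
-5*cos(2) + 5*cos(6) + 6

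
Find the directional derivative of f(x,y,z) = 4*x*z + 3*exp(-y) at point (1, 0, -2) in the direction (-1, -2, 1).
3*sqrt(6)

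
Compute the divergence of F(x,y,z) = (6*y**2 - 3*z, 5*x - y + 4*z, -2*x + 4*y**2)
-1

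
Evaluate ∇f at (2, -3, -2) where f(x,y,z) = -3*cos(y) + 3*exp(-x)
(-3*exp(-2), -3*sin(3), 0)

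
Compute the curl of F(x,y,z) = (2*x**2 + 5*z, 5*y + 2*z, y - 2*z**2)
(-1, 5, 0)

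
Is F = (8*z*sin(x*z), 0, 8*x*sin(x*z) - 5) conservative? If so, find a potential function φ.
Yes, F is conservative. φ = -5*z - 8*cos(x*z)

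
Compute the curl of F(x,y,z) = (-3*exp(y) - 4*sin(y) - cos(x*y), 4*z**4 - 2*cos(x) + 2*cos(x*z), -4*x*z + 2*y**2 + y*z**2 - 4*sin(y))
(2*x*sin(x*z) + 4*y - 16*z**3 + z**2 - 4*cos(y), 4*z, -x*sin(x*y) - 2*z*sin(x*z) + 3*exp(y) + 2*sin(x) + 4*cos(y))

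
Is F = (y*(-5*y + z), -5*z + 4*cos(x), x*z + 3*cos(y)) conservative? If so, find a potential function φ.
No, ∇×F = (5 - 3*sin(y), y - z, 10*y - z - 4*sin(x)) ≠ 0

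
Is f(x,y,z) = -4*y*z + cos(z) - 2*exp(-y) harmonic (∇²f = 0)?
No, ∇²f = -cos(z) - 2*exp(-y)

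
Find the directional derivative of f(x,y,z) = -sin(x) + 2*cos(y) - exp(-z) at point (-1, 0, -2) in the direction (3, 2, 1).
sqrt(14)*(-3*cos(1) + exp(2))/14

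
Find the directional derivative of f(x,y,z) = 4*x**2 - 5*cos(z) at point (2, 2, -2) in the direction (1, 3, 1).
sqrt(11)*(16 - 5*sin(2))/11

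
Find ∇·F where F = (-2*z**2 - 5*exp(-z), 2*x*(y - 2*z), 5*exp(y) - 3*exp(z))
2*x - 3*exp(z)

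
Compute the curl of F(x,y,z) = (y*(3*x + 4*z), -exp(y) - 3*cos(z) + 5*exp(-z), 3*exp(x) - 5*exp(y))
(-5*exp(y) - 3*sin(z) + 5*exp(-z), 4*y - 3*exp(x), -3*x - 4*z)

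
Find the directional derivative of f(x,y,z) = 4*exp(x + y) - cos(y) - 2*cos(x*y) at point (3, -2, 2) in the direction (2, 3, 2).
sqrt(17)*(-3*sin(2) - 10*sin(6) + 20*E)/17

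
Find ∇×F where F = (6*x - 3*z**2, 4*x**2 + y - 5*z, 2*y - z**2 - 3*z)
(7, -6*z, 8*x)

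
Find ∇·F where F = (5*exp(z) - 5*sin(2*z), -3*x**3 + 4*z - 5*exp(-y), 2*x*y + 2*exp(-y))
5*exp(-y)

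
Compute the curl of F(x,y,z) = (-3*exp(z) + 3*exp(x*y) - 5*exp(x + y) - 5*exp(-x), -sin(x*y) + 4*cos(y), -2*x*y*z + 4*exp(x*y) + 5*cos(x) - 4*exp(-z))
(2*x*(-z + 2*exp(x*y)), 2*y*z - 4*y*exp(x*y) - 3*exp(z) + 5*sin(x), -3*x*exp(x*y) - y*cos(x*y) + 5*exp(x + y))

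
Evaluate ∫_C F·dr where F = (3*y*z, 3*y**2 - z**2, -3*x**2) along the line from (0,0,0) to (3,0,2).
-18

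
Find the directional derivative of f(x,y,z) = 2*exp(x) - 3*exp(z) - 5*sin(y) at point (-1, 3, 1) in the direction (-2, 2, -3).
sqrt(17)*(-4 - 10*E*cos(3) + 9*exp(2))*exp(-1)/17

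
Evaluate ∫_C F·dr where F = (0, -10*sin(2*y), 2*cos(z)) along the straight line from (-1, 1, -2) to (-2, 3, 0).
2*sin(2) - 5*cos(2) + 5*cos(6)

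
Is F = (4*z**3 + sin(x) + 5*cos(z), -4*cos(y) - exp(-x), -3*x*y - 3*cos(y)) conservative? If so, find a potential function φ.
No, ∇×F = (-3*x + 3*sin(y), 3*y + 12*z**2 - 5*sin(z), exp(-x)) ≠ 0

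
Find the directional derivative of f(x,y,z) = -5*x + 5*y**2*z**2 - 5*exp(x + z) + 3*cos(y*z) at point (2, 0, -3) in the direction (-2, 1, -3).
5*sqrt(14)*(5 + 2*E)*exp(-1)/14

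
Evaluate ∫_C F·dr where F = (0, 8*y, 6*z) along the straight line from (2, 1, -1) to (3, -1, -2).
9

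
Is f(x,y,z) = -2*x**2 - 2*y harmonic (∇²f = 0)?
No, ∇²f = -4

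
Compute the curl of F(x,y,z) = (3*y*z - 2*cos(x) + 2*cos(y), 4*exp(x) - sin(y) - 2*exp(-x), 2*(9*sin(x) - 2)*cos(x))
(0, 3*y - 4*sin(x) - 18*cos(2*x), -3*z + 4*exp(x) + 2*sin(y) + 2*exp(-x))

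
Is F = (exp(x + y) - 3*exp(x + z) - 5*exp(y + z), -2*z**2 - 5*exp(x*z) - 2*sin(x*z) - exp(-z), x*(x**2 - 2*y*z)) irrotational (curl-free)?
No, ∇×F = (-2*x*z + 5*x*exp(x*z) + 2*x*cos(x*z) + 4*z - exp(-z), -3*x**2 + 2*y*z - 3*exp(x + z) - 5*exp(y + z), -5*z*exp(x*z) - 2*z*cos(x*z) - exp(x + y) + 5*exp(y + z))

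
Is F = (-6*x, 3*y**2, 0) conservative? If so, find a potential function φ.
Yes, F is conservative. φ = -3*x**2 + y**3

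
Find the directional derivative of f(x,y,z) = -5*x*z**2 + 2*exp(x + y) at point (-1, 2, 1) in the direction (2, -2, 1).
0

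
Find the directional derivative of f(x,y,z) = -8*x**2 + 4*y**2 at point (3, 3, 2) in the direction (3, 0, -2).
-144*sqrt(13)/13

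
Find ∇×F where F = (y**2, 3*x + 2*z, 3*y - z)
(1, 0, 3 - 2*y)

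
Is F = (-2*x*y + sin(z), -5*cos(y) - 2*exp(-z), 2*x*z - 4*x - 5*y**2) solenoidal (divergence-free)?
No, ∇·F = 2*x - 2*y + 5*sin(y)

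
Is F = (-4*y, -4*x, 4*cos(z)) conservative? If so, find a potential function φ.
Yes, F is conservative. φ = -4*x*y + 4*sin(z)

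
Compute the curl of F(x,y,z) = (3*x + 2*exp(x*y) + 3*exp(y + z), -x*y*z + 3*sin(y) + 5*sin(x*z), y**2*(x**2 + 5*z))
(x*y - 5*x*cos(x*z) + 2*y*(x**2 + 5*z), -2*x*y**2 + 3*exp(y + z), -2*x*exp(x*y) - y*z + 5*z*cos(x*z) - 3*exp(y + z))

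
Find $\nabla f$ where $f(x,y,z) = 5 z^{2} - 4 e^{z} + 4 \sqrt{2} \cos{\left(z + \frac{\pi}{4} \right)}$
(0, 0, 10*z - 4*exp(z) - 4*sqrt(2)*sin(z + pi/4))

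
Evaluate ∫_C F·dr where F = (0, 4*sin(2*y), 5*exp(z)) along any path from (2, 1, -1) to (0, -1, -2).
5*(1 - E)*exp(-2)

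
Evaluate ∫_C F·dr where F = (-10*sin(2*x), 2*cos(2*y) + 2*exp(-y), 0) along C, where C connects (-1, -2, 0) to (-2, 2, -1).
5*cos(4) + 2*sin(4) - 5*cos(2) + 4*sinh(2)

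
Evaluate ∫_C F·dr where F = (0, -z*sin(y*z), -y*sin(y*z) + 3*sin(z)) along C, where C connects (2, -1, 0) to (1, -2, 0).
0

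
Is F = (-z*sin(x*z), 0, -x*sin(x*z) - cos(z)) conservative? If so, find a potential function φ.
Yes, F is conservative. φ = -sin(z) + cos(x*z)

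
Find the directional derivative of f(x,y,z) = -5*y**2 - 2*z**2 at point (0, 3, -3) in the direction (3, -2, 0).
60*sqrt(13)/13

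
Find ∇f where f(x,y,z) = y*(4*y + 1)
(0, 8*y + 1, 0)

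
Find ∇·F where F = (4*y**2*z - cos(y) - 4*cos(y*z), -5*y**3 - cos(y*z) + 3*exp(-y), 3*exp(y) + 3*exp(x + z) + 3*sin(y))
-15*y**2 + z*sin(y*z) + 3*exp(x + z) - 3*exp(-y)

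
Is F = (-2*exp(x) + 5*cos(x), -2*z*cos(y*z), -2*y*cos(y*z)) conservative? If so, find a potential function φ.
Yes, F is conservative. φ = -2*exp(x) + 5*sin(x) - 2*sin(y*z)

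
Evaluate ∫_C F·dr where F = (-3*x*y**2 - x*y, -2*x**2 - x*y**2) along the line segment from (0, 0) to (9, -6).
-1215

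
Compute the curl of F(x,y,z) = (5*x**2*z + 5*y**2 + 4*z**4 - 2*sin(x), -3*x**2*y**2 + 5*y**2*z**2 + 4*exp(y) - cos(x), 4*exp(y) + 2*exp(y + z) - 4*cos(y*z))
(-10*y**2*z + 4*z*sin(y*z) + 4*exp(y) + 2*exp(y + z), 5*x**2 + 16*z**3, -6*x*y**2 - 10*y + sin(x))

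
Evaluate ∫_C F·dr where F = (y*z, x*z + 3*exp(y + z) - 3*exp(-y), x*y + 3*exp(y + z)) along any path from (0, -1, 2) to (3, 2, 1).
-6*E + 3*exp(-2) + 6 + 3*exp(3)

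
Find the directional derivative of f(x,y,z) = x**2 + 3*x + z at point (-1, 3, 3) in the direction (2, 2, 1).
1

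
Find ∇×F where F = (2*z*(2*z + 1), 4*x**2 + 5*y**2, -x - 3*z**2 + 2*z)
(0, 8*z + 3, 8*x)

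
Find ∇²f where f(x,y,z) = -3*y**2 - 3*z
-6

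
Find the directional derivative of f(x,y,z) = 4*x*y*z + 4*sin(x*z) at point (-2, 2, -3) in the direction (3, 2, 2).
-4*sqrt(17)*(13*cos(6) + 14)/17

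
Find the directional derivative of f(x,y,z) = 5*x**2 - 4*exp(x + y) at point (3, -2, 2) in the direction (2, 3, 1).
10*sqrt(14)*(3 - E)/7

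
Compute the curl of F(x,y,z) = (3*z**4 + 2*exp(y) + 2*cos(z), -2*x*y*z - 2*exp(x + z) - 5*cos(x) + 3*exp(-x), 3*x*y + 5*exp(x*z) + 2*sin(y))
(2*x*y + 3*x + 2*exp(x + z) + 2*cos(y), -3*y + 12*z**3 - 5*z*exp(x*z) - 2*sin(z), -2*y*z - 2*exp(y) - 2*exp(x + z) + 5*sin(x) - 3*exp(-x))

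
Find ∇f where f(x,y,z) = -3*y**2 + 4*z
(0, -6*y, 4)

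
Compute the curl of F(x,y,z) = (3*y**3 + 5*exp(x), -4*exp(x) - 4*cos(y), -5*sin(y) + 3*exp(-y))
(-5*cos(y) - 3*exp(-y), 0, -9*y**2 - 4*exp(x))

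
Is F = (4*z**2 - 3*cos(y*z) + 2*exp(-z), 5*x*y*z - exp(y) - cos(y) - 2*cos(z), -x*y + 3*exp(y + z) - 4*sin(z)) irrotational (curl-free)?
No, ∇×F = (-5*x*y - x + 3*exp(y + z) - 2*sin(z), 3*y*sin(y*z) + y + 8*z - 2*exp(-z), z*(5*y - 3*sin(y*z)))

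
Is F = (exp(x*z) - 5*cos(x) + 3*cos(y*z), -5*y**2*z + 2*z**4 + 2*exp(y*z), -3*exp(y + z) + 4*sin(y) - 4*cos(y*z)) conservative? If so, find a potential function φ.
No, ∇×F = (5*y**2 - 2*y*exp(y*z) - 8*z**3 + 4*z*sin(y*z) - 3*exp(y + z) + 4*cos(y), x*exp(x*z) - 3*y*sin(y*z), 3*z*sin(y*z)) ≠ 0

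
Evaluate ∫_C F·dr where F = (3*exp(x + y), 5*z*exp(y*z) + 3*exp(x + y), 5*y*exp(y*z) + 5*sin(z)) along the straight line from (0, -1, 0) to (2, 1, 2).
-3*exp(-1) - 5*cos(2) + 5*exp(2) + 3*exp(3)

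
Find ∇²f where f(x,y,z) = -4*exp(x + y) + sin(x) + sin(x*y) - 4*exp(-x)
-x**2*sin(x*y) - y**2*sin(x*y) - 8*exp(x + y) - sin(x) - 4*exp(-x)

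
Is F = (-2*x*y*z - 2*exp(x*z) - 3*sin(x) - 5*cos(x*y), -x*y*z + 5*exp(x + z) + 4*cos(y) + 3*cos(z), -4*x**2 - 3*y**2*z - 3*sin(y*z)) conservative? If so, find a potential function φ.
No, ∇×F = (x*y - 6*y*z - 3*z*cos(y*z) - 5*exp(x + z) + 3*sin(z), 2*x*(-y - exp(x*z) + 4), 2*x*z - 5*x*sin(x*y) - y*z + 5*exp(x + z)) ≠ 0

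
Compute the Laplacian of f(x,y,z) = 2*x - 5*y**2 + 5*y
-10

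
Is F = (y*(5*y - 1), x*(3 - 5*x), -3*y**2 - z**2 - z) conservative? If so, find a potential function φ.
No, ∇×F = (-6*y, 0, -10*x - 10*y + 4) ≠ 0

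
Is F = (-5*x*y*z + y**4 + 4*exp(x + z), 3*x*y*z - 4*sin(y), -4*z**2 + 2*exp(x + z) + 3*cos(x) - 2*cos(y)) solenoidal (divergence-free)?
No, ∇·F = 3*x*z - 5*y*z - 8*z + 6*exp(x + z) - 4*cos(y)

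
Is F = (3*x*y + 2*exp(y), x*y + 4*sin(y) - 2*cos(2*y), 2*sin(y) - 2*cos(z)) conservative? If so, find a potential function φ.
No, ∇×F = (2*cos(y), 0, -3*x + y - 2*exp(y)) ≠ 0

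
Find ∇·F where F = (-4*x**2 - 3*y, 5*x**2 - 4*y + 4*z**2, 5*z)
1 - 8*x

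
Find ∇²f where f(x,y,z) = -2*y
0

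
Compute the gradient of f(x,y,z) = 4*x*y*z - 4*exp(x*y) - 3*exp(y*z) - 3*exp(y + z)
(4*y*(z - exp(x*y)), 4*x*z - 4*x*exp(x*y) - 3*z*exp(y*z) - 3*exp(y + z), 4*x*y - 3*y*exp(y*z) - 3*exp(y + z))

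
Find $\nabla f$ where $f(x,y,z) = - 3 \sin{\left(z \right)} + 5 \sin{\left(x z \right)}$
(5*z*cos(x*z), 0, 5*x*cos(x*z) - 3*cos(z))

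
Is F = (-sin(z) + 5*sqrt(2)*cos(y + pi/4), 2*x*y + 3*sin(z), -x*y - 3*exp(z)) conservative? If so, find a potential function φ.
No, ∇×F = (-x - 3*cos(z), y - cos(z), 2*y + 5*sqrt(2)*sin(y + pi/4)) ≠ 0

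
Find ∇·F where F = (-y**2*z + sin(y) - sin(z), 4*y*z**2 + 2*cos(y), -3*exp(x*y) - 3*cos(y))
4*z**2 - 2*sin(y)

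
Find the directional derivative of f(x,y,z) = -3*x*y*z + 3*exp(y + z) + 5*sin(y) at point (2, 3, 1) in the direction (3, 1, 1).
sqrt(11)*(-51 + 5*cos(3) + 6*exp(4))/11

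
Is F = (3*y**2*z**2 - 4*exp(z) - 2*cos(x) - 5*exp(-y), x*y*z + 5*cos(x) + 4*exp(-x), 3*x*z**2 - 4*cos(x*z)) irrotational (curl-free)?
No, ∇×F = (-x*y, 6*y**2*z - 3*z**2 - 4*z*sin(x*z) - 4*exp(z), -6*y*z**2 + y*z - 5*sin(x) - 5*exp(-y) - 4*exp(-x))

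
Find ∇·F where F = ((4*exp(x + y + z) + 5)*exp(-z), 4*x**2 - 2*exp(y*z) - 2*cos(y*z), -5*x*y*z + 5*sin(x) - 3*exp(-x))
-5*x*y - 2*z*exp(y*z) + 2*z*sin(y*z) + 4*exp(x + y)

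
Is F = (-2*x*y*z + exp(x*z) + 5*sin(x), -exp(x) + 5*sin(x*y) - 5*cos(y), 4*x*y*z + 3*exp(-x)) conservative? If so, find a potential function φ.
No, ∇×F = (4*x*z, -2*x*y + x*exp(x*z) - 4*y*z + 3*exp(-x), 2*x*z + 5*y*cos(x*y) - exp(x)) ≠ 0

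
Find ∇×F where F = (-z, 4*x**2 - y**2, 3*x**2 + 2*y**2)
(4*y, -6*x - 1, 8*x)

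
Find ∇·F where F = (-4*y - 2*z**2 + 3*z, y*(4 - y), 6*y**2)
4 - 2*y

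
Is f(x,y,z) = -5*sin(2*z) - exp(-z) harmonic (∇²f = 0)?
No, ∇²f = 20*sin(2*z) - exp(-z)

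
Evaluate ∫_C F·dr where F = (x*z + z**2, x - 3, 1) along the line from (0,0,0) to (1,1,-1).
-7/2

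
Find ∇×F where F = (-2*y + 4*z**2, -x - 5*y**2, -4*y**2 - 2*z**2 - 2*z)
(-8*y, 8*z, 1)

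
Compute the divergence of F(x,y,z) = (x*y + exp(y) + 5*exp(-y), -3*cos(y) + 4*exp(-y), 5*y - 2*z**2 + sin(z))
y - 4*z + 3*sin(y) + cos(z) - 4*exp(-y)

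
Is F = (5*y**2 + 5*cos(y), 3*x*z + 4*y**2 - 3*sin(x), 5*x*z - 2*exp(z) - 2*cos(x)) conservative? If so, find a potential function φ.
No, ∇×F = (-3*x, -5*z - 2*sin(x), -10*y + 3*z + 5*sin(y) - 3*cos(x)) ≠ 0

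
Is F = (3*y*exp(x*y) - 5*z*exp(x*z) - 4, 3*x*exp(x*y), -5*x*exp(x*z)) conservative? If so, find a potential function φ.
Yes, F is conservative. φ = -4*x + 3*exp(x*y) - 5*exp(x*z)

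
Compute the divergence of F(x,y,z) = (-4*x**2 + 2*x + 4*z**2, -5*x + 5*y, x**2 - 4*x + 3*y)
7 - 8*x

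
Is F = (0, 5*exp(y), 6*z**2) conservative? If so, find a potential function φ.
Yes, F is conservative. φ = 2*z**3 + 5*exp(y)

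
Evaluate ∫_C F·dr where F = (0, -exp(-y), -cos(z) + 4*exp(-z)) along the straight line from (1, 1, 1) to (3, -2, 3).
-4*exp(-3) - sin(3) + sin(1) + 3*exp(-1) + exp(2)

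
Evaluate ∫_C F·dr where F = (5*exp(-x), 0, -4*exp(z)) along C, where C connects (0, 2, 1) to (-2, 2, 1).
5 - 5*exp(2)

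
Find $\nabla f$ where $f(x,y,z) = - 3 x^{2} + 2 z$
(-6*x, 0, 2)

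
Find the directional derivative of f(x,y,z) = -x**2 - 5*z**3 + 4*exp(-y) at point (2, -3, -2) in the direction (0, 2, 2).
2*sqrt(2)*(-exp(3) - 15)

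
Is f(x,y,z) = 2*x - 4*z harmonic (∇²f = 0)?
Yes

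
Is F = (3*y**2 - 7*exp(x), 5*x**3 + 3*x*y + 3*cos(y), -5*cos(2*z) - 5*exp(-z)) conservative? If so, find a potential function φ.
No, ∇×F = (0, 0, 15*x**2 - 3*y) ≠ 0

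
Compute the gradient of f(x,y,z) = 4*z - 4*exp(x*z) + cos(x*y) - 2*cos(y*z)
(-y*sin(x*y) - 4*z*exp(x*z), -x*sin(x*y) + 2*z*sin(y*z), -4*x*exp(x*z) + 2*y*sin(y*z) + 4)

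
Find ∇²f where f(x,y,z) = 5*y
0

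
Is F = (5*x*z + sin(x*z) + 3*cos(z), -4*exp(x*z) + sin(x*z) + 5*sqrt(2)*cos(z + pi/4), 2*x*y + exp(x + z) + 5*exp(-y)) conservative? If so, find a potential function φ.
No, ∇×F = (4*x*exp(x*z) - x*cos(x*z) + 2*x + 5*sqrt(2)*sin(z + pi/4) - 5*exp(-y), x*cos(x*z) + 5*x - 2*y - exp(x + z) - 3*sin(z), z*(-4*exp(x*z) + cos(x*z))) ≠ 0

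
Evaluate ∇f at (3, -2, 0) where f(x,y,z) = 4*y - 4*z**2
(0, 4, 0)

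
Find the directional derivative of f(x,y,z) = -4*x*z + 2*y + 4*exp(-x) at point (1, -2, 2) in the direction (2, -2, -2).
sqrt(3)*(-2*E - 4/3)*exp(-1)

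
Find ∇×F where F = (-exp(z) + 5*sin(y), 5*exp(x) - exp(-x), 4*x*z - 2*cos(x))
(0, -4*z - exp(z) - 2*sin(x), 5*exp(x) - 5*cos(y) + exp(-x))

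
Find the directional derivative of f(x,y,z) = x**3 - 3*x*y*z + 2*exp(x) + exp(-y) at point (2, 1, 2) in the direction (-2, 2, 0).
sqrt(2)*(-9*E - exp(3) - 1/2)*exp(-1)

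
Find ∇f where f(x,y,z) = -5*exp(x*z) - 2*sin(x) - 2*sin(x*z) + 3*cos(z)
(-5*z*exp(x*z) - 2*z*cos(x*z) - 2*cos(x), 0, -5*x*exp(x*z) - 2*x*cos(x*z) - 3*sin(z))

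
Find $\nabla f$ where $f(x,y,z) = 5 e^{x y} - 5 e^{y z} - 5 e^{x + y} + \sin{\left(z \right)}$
(5*y*exp(x*y) - 5*exp(x + y), 5*x*exp(x*y) - 5*z*exp(y*z) - 5*exp(x + y), -5*y*exp(y*z) + cos(z))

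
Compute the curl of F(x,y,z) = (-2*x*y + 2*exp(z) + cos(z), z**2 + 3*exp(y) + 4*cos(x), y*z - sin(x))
(-z, 2*exp(z) - sin(z) + cos(x), 2*x - 4*sin(x))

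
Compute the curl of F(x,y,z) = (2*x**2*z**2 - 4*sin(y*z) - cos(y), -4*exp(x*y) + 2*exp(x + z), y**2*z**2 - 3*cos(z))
(2*y*z**2 - 2*exp(x + z), 4*x**2*z - 4*y*cos(y*z), -4*y*exp(x*y) + 4*z*cos(y*z) + 2*exp(x + z) - sin(y))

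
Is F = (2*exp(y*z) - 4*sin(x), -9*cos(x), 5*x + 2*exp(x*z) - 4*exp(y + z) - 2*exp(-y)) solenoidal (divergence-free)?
No, ∇·F = 2*x*exp(x*z) - 4*exp(y + z) - 4*cos(x)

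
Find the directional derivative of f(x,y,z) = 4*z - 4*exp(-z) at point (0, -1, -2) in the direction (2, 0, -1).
-4*sqrt(5)*(1 + exp(2))/5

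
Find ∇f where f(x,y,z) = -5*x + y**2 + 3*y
(-5, 2*y + 3, 0)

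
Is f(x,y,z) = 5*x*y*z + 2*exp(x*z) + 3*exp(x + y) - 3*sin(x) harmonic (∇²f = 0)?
No, ∇²f = 2*x**2*exp(x*z) + 2*z**2*exp(x*z) + 6*exp(x + y) + 3*sin(x)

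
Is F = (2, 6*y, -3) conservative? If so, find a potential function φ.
Yes, F is conservative. φ = 2*x + 3*y**2 - 3*z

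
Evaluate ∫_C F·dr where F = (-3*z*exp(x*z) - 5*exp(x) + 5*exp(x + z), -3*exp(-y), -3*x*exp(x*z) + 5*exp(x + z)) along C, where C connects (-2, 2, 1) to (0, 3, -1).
-8 + 3*exp(-3) + 5*exp(-2)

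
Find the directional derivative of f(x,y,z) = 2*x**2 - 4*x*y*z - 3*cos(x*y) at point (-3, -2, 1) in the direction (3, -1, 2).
-9*sqrt(14)*(sin(6) + 8)/14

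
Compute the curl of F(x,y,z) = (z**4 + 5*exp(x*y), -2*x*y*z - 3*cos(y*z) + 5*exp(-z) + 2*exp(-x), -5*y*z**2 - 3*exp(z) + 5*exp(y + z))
(2*x*y - 3*y*sin(y*z) - 5*z**2 + 5*exp(y + z) + 5*exp(-z), 4*z**3, -5*x*exp(x*y) - 2*y*z - 2*exp(-x))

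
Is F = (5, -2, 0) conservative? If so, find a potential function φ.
Yes, F is conservative. φ = 5*x - 2*y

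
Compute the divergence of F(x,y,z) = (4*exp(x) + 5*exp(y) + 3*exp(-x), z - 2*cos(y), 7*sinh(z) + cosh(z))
4*exp(x) + 2*sin(y) + sinh(z) + 7*cosh(z) - 3*exp(-x)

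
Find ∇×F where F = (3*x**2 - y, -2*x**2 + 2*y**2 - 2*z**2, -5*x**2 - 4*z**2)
(4*z, 10*x, 1 - 4*x)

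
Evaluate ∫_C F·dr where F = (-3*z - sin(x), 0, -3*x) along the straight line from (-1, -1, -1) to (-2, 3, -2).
-9 - cos(1) + cos(2)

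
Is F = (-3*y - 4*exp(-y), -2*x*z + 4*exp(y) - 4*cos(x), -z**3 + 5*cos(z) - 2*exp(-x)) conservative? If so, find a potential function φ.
No, ∇×F = (2*x, -2*exp(-x), -2*z + 4*sin(x) + 3 - 4*exp(-y)) ≠ 0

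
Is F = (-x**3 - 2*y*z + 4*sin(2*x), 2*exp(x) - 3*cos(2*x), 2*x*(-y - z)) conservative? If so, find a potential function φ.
No, ∇×F = (-2*x, 2*z, 2*z + 2*exp(x) + 6*sin(2*x)) ≠ 0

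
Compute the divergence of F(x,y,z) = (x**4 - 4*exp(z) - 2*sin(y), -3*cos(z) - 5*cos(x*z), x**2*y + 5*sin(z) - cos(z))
4*x**3 + sin(z) + 5*cos(z)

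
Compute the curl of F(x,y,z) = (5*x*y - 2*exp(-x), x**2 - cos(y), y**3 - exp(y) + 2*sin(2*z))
(3*y**2 - exp(y), 0, -3*x)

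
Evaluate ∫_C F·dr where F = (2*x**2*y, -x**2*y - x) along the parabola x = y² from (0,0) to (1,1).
1/14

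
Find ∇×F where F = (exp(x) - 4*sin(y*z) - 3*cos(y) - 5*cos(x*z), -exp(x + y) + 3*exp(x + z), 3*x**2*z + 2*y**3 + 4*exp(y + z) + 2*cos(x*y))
(-2*x*sin(x*y) + 6*y**2 - 3*exp(x + z) + 4*exp(y + z), -6*x*z + 5*x*sin(x*z) + 2*y*sin(x*y) - 4*y*cos(y*z), 4*z*cos(y*z) - exp(x + y) + 3*exp(x + z) - 3*sin(y))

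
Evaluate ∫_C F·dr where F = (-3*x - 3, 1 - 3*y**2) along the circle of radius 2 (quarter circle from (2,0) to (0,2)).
6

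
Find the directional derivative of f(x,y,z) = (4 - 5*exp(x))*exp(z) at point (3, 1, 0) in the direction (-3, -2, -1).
2*sqrt(14)*(-1 + 5*exp(3))/7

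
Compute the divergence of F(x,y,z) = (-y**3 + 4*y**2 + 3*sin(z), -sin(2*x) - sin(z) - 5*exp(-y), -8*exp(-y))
5*exp(-y)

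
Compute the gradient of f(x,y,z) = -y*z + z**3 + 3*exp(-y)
(0, -z - 3*exp(-y), -y + 3*z**2)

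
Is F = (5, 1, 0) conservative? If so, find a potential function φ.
Yes, F is conservative. φ = 5*x + y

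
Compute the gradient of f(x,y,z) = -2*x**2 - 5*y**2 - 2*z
(-4*x, -10*y, -2)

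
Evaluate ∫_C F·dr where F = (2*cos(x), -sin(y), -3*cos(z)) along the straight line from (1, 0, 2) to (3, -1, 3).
-2*sin(1) - 1 - sin(3) + cos(1) + 3*sin(2)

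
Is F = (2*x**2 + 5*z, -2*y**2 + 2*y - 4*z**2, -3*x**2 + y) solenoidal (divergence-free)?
No, ∇·F = 4*x - 4*y + 2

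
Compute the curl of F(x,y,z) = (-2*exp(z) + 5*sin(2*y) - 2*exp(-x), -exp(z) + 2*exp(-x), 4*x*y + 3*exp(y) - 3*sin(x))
(4*x + 3*exp(y) + exp(z), -4*y - 2*exp(z) + 3*cos(x), -10*cos(2*y) - 2*exp(-x))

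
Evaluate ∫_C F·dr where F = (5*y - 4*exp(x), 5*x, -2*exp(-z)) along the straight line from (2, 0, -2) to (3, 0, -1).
2*E*(-2*exp(2) + 1 + E)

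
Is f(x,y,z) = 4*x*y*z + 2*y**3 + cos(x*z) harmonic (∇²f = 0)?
No, ∇²f = -x**2*cos(x*z) + 12*y - z**2*cos(x*z)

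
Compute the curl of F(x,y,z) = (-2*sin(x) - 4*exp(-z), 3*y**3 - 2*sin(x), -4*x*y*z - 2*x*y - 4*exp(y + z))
(-4*x*z - 2*x - 4*exp(y + z), 4*y*z + 2*y + 4*exp(-z), -2*cos(x))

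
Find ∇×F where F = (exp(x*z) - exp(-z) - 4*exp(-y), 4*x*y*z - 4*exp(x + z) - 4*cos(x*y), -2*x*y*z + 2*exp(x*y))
(-4*x*y - 2*x*z + 2*x*exp(x*y) + 4*exp(x + z), x*exp(x*z) + 2*y*z - 2*y*exp(x*y) + exp(-z), 4*((y*z + y*sin(x*y) - exp(x + z))*exp(y) - 1)*exp(-y))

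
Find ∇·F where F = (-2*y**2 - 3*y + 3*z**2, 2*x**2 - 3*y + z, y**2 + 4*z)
1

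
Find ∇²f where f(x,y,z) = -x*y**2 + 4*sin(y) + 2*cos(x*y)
-2*x**2*cos(x*y) - 2*x - 2*y**2*cos(x*y) - 4*sin(y)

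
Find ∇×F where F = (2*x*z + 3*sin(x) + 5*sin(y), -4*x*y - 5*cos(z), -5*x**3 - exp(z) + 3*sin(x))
(-5*sin(z), 15*x**2 + 2*x - 3*cos(x), -4*y - 5*cos(y))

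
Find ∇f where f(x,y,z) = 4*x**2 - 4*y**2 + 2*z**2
(8*x, -8*y, 4*z)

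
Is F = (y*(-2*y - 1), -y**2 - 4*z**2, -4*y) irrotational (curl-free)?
No, ∇×F = (8*z - 4, 0, 4*y + 1)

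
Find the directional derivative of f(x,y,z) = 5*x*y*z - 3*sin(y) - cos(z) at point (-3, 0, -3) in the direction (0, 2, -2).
sqrt(2)*(sin(3) + 42)/2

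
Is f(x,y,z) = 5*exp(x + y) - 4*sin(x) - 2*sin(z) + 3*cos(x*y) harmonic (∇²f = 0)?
No, ∇²f = -3*x**2*cos(x*y) - 3*y**2*cos(x*y) + 10*exp(x + y) + 4*sin(x) + 2*sin(z)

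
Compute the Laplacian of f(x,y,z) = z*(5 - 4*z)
-8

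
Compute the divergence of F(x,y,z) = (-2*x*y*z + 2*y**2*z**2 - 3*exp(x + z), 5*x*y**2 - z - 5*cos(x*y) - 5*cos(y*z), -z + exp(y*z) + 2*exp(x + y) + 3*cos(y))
10*x*y + 5*x*sin(x*y) - 2*y*z + y*exp(y*z) + 5*z*sin(y*z) - 3*exp(x + z) - 1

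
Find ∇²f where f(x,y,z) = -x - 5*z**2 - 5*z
-10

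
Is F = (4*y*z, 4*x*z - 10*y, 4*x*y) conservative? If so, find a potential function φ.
Yes, F is conservative. φ = y*(4*x*z - 5*y)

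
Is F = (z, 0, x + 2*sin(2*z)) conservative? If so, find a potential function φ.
Yes, F is conservative. φ = x*z - cos(2*z)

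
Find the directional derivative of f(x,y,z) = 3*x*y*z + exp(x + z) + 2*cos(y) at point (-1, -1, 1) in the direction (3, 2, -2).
4*sqrt(17)*(-5 + sin(1))/17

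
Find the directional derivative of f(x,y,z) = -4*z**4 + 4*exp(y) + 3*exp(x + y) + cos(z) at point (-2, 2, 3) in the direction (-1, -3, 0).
-6*sqrt(10)*(1 + exp(2))/5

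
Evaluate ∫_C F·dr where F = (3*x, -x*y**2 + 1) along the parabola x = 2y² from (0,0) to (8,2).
426/5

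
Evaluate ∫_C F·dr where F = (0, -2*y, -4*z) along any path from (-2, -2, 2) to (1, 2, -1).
6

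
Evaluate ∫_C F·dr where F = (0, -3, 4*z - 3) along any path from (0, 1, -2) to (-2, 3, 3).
-11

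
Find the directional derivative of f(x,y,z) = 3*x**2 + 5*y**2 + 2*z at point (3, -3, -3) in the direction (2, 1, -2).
2/3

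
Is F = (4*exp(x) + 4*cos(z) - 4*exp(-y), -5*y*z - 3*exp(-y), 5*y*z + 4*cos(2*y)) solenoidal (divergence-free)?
No, ∇·F = 5*y - 5*z + 4*exp(x) + 3*exp(-y)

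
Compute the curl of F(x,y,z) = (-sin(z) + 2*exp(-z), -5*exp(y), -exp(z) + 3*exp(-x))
(0, -cos(z) - 2*exp(-z) + 3*exp(-x), 0)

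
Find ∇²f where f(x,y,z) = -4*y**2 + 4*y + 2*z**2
-4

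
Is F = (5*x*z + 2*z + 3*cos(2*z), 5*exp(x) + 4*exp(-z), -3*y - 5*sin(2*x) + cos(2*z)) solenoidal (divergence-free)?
No, ∇·F = 5*z - 2*sin(2*z)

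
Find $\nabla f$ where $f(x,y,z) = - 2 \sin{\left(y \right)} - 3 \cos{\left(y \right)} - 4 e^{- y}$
(0, 3*sin(y) - 2*cos(y) + 4*exp(-y), 0)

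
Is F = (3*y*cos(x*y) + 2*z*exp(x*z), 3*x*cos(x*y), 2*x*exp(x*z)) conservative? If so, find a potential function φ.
Yes, F is conservative. φ = 2*exp(x*z) + 3*sin(x*y)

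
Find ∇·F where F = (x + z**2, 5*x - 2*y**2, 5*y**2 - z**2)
-4*y - 2*z + 1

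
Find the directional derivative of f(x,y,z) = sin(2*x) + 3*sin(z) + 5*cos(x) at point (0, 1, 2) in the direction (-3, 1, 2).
3*sqrt(14)*(-1 + cos(2))/7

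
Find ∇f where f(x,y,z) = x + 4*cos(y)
(1, -4*sin(y), 0)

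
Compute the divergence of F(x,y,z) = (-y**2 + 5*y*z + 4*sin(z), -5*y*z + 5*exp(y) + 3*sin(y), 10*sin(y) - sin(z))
-5*z + 5*exp(y) + 3*cos(y) - cos(z)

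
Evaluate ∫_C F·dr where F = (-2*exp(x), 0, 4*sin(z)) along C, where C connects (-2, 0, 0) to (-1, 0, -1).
-4*cos(1) - 2*exp(-1) + 2*exp(-2) + 4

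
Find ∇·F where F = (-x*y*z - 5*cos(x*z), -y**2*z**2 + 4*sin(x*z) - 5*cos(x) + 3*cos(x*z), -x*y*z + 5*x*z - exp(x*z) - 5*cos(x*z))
-x*y - x*exp(x*z) + 5*x*sin(x*z) + 5*x - 2*y*z**2 - y*z + 5*z*sin(x*z)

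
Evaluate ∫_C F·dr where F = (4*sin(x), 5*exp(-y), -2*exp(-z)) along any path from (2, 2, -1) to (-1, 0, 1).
-2*E - 5 - 4*cos(1) + 4*cos(2) + 5*exp(-2) + 2*exp(-1)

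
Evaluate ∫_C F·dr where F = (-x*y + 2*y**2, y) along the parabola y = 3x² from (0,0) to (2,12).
876/5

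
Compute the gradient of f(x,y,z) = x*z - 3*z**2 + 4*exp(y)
(z, 4*exp(y), x - 6*z)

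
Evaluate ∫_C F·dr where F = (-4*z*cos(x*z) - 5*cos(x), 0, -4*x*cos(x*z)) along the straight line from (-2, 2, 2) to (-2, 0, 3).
4*sin(6) - 4*sin(4)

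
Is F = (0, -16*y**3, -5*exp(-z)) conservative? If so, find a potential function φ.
Yes, F is conservative. φ = -4*y**4 + 5*exp(-z)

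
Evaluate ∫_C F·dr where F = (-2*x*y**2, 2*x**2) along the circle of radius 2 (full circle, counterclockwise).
0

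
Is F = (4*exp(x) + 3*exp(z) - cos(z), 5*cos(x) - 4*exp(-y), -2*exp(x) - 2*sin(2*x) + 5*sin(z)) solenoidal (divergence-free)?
No, ∇·F = 4*exp(x) + 5*cos(z) + 4*exp(-y)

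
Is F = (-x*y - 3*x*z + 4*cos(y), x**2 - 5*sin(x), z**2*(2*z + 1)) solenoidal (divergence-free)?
No, ∇·F = -y + 6*z**2 - z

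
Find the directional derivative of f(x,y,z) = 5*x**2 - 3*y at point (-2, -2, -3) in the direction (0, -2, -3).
6*sqrt(13)/13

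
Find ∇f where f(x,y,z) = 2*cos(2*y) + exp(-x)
(-exp(-x), -4*sin(2*y), 0)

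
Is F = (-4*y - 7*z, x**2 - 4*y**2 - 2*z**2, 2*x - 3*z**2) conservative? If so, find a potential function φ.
No, ∇×F = (4*z, -9, 2*x + 4) ≠ 0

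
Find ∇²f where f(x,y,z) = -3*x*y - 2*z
0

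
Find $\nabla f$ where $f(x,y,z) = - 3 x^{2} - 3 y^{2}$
(-6*x, -6*y, 0)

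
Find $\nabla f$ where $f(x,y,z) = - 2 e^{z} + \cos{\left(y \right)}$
(0, -sin(y), -2*exp(z))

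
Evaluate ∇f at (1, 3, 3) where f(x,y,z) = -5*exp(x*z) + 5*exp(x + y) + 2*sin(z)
(5*(-3 + E)*exp(3), 5*exp(4), -5*exp(3) + 2*cos(3))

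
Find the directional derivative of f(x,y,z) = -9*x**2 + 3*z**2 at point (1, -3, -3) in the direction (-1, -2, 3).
-18*sqrt(14)/7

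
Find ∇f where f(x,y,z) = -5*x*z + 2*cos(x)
(-5*z - 2*sin(x), 0, -5*x)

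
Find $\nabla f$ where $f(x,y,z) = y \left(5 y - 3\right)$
(0, 10*y - 3, 0)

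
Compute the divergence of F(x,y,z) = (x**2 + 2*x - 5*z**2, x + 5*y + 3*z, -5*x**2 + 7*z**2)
2*x + 14*z + 7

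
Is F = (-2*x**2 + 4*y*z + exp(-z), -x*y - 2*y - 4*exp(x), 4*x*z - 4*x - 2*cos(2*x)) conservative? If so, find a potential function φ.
No, ∇×F = (0, (4*(y - z - sin(2*x) + 1)*exp(z) - 1)*exp(-z), -y - 4*z - 4*exp(x)) ≠ 0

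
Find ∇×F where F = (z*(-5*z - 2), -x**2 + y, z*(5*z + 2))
(0, -10*z - 2, -2*x)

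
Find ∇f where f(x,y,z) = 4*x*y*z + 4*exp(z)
(4*y*z, 4*x*z, 4*x*y + 4*exp(z))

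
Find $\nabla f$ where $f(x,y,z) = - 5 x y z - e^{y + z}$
(-5*y*z, -5*x*z - exp(y + z), -5*x*y - exp(y + z))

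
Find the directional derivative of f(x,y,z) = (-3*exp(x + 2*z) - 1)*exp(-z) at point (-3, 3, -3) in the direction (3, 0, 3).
sqrt(2)*(-6 + exp(9))*exp(-6)/2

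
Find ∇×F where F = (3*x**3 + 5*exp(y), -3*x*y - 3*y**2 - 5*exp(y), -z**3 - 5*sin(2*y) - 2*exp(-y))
(-10*cos(2*y) + 2*exp(-y), 0, -3*y - 5*exp(y))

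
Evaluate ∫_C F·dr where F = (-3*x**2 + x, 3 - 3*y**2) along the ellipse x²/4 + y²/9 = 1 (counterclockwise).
0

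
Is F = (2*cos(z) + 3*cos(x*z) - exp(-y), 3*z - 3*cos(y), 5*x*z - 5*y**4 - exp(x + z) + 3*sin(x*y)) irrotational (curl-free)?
No, ∇×F = (3*x*cos(x*y) - 20*y**3 - 3, -3*x*sin(x*z) - 3*y*cos(x*y) - 5*z + exp(x + z) - 2*sin(z), -exp(-y))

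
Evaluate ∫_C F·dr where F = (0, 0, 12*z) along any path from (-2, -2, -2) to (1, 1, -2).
0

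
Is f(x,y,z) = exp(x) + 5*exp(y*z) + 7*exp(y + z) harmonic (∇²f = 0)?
No, ∇²f = 5*y**2*exp(y*z) + 5*z**2*exp(y*z) + exp(x) + 14*exp(y + z)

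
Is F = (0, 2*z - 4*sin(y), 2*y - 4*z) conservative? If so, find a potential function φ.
Yes, F is conservative. φ = 2*y*z - 2*z**2 + 4*cos(y)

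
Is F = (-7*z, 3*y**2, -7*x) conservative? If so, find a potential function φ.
Yes, F is conservative. φ = -7*x*z + y**3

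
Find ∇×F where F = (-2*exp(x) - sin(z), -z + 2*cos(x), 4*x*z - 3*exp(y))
(1 - 3*exp(y), -4*z - cos(z), -2*sin(x))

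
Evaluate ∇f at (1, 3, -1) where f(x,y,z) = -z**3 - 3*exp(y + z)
(0, -3*exp(2), -3*exp(2) - 3)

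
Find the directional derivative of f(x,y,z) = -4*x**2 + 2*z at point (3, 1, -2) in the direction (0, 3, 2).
4*sqrt(13)/13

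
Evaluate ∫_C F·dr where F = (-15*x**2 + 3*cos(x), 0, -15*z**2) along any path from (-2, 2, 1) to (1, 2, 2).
-80 + 3*sin(1) + 3*sin(2)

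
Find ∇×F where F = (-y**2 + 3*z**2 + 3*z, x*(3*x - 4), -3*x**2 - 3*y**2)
(-6*y, 6*x + 6*z + 3, 6*x + 2*y - 4)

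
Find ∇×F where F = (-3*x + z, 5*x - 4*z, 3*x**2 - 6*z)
(4, 1 - 6*x, 5)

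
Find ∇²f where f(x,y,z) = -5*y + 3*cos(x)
-3*cos(x)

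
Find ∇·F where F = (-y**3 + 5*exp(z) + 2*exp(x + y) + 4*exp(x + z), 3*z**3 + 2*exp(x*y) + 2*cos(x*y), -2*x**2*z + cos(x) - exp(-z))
(2*(-x**2 + x*exp(x*y) - x*sin(x*y) + exp(x + y) + 2*exp(x + z))*exp(z) + 1)*exp(-z)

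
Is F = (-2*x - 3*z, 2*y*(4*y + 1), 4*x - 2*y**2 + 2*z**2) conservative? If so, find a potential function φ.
No, ∇×F = (-4*y, -7, 0) ≠ 0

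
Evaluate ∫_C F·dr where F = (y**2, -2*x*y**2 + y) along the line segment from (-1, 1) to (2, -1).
5/3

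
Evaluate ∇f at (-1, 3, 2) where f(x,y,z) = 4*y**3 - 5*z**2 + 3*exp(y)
(0, 3*exp(3) + 108, -20)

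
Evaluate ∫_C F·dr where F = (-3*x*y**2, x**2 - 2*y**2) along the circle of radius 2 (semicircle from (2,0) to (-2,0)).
0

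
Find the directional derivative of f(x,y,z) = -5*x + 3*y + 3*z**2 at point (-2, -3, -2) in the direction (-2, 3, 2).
-5*sqrt(17)/17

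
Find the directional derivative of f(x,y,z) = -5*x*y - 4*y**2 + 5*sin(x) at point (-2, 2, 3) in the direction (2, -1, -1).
sqrt(6)*(-7 + 5*cos(2))/3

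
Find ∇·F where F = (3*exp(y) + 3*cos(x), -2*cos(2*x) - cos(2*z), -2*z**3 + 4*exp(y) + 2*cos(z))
-6*z**2 - 3*sin(x) - 2*sin(z)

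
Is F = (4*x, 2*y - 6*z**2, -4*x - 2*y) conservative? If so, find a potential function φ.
No, ∇×F = (12*z - 2, 4, 0) ≠ 0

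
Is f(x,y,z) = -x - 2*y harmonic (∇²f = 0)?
Yes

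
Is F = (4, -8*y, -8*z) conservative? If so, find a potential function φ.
Yes, F is conservative. φ = 4*x - 4*y**2 - 4*z**2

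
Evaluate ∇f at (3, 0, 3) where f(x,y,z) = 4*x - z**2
(4, 0, -6)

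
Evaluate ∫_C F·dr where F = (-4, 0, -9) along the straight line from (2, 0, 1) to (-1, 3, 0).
21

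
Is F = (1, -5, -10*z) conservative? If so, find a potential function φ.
Yes, F is conservative. φ = x - 5*y - 5*z**2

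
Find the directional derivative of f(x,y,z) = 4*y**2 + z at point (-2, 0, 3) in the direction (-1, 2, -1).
-sqrt(6)/6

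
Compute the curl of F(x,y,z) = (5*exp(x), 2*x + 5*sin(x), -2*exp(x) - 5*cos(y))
(5*sin(y), 2*exp(x), 5*cos(x) + 2)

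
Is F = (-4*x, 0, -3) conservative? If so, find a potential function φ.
Yes, F is conservative. φ = -2*x**2 - 3*z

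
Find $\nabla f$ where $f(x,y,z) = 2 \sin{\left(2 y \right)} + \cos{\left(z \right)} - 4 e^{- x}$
(4*exp(-x), 4*cos(2*y), -sin(z))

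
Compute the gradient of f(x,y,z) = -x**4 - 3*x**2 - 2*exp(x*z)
(-4*x**3 - 6*x - 2*z*exp(x*z), 0, -2*x*exp(x*z))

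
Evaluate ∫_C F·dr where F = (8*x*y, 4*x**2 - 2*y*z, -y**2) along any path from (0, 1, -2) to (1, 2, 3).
-6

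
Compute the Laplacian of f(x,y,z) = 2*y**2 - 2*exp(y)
4 - 2*exp(y)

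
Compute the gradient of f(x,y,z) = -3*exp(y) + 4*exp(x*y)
(4*y*exp(x*y), 4*x*exp(x*y) - 3*exp(y), 0)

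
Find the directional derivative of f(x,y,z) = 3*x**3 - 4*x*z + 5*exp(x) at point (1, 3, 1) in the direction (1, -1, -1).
sqrt(3)*(9 + 5*E)/3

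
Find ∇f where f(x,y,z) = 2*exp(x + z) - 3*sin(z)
(2*exp(x + z), 0, 2*exp(x + z) - 3*cos(z))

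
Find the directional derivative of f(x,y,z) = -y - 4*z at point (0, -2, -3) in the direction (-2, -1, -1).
5*sqrt(6)/6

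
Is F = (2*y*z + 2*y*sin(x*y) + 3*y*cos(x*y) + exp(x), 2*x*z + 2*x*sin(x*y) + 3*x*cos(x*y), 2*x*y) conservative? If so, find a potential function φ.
Yes, F is conservative. φ = 2*x*y*z + exp(x) + 3*sin(x*y) - 2*cos(x*y)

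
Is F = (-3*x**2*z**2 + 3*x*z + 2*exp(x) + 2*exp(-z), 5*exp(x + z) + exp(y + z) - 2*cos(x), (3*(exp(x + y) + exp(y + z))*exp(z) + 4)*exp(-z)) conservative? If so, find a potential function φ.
No, ∇×F = (3*exp(x + y) - 5*exp(x + z) + 2*exp(y + z), (3*(-2*x**2*z + x - exp(x + y))*exp(z) - 2)*exp(-z), 5*exp(x + z) + 2*sin(x)) ≠ 0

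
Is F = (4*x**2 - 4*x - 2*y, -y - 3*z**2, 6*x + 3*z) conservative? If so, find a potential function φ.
No, ∇×F = (6*z, -6, 2) ≠ 0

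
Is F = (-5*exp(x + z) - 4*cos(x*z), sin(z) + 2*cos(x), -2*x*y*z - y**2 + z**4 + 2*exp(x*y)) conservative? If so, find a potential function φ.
No, ∇×F = (-2*x*z + 2*x*exp(x*y) - 2*y - cos(z), 4*x*sin(x*z) + 2*y*z - 2*y*exp(x*y) - 5*exp(x + z), -2*sin(x)) ≠ 0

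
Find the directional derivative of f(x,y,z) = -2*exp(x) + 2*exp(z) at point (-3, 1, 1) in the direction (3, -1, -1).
2*sqrt(11)*(-exp(4) - 3)*exp(-3)/11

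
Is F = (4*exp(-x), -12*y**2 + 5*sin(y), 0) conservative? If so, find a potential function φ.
Yes, F is conservative. φ = -4*y**3 - 5*cos(y) - 4*exp(-x)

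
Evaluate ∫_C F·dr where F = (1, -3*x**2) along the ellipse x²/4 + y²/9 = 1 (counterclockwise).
0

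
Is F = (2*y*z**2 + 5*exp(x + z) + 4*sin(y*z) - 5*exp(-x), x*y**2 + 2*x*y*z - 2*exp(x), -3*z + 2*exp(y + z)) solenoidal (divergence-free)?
No, ∇·F = ((2*x*y + 2*x*z + 5*exp(x + z) + 2*exp(y + z) - 3)*exp(x) + 5)*exp(-x)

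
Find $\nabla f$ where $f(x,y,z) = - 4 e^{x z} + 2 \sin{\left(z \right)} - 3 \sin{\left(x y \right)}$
(-3*y*cos(x*y) - 4*z*exp(x*z), -3*x*cos(x*y), -4*x*exp(x*z) + 2*cos(z))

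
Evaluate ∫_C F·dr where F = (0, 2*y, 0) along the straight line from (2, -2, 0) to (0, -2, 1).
0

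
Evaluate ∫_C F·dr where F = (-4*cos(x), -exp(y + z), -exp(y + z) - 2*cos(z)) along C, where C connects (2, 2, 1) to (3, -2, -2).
-4*sin(3) - exp(-4) + 2*sin(1) + 6*sin(2) + exp(3)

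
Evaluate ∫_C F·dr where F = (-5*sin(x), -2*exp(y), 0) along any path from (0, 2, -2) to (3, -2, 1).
-5 + 5*cos(3) + 4*sinh(2)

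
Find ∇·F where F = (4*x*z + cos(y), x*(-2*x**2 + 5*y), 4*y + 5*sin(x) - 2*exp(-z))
5*x + 4*z + 2*exp(-z)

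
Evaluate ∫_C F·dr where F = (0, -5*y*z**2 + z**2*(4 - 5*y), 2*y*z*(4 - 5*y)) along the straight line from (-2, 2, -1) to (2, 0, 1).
12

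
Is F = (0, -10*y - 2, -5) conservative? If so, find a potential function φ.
Yes, F is conservative. φ = -5*y**2 - 2*y - 5*z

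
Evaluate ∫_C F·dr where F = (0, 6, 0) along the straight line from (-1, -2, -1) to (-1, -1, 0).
6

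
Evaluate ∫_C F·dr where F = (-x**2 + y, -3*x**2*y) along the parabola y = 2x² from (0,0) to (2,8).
-760/3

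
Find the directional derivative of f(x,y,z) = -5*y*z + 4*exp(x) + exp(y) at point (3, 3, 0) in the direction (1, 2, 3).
3*sqrt(14)*(-15 + 2*exp(3))/14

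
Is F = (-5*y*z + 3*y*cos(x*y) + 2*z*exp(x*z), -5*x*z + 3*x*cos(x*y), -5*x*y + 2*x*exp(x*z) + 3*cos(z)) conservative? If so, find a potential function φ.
Yes, F is conservative. φ = -5*x*y*z + 2*exp(x*z) + 3*sin(z) + 3*sin(x*y)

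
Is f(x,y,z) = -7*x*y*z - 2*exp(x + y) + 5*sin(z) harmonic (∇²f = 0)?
No, ∇²f = -4*exp(x + y) - 5*sin(z)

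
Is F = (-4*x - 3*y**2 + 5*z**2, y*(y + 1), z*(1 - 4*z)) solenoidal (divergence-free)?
No, ∇·F = 2*y - 8*z - 2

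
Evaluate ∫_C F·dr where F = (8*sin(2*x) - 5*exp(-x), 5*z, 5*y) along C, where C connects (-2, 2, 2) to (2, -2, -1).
-10*sinh(2) - 10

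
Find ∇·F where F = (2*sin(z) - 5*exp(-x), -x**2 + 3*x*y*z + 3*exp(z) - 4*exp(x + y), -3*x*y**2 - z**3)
3*x*z - 3*z**2 - 4*exp(x + y) + 5*exp(-x)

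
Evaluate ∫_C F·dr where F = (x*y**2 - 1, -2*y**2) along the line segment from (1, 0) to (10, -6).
972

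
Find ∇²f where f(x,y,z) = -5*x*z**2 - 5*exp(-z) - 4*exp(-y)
-10*x - 5*exp(-z) - 4*exp(-y)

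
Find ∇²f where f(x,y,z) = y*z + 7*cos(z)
-7*cos(z)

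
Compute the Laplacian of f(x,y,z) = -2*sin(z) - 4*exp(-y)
2*sin(z) - 4*exp(-y)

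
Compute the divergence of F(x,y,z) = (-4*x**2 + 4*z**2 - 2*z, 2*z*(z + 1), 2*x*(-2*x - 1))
-8*x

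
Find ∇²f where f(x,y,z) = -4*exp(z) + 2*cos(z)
-4*exp(z) - 2*cos(z)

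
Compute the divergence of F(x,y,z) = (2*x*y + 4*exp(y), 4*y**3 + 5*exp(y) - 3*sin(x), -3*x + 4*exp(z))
12*y**2 + 2*y + 5*exp(y) + 4*exp(z)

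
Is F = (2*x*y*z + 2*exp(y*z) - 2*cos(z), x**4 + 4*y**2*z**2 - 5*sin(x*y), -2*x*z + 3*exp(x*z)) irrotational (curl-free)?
No, ∇×F = (-8*y**2*z, 2*x*y + 2*y*exp(y*z) - 3*z*exp(x*z) + 2*z + 2*sin(z), 4*x**3 - 2*x*z - 5*y*cos(x*y) - 2*z*exp(y*z))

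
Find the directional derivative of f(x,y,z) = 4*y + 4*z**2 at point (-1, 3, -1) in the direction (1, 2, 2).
-8/3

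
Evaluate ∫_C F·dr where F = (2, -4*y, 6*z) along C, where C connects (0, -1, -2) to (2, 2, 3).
13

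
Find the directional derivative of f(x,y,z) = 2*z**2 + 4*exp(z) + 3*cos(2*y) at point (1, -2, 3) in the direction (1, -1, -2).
sqrt(6)*(-4*exp(3)/3 - 4 - sin(4))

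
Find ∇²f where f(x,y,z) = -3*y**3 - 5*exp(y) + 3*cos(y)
-18*y - 5*exp(y) - 3*cos(y)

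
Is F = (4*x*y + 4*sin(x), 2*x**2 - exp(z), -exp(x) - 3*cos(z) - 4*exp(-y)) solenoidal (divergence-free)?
No, ∇·F = 4*y + 3*sin(z) + 4*cos(x)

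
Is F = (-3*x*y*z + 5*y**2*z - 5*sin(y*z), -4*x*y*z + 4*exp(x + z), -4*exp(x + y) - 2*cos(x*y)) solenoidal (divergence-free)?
No, ∇·F = z*(-4*x - 3*y)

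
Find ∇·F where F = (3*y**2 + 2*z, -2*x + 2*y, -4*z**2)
2 - 8*z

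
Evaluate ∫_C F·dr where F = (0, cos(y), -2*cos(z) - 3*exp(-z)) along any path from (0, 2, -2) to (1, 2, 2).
-3*exp(2) - 4*sin(2) + 3*exp(-2)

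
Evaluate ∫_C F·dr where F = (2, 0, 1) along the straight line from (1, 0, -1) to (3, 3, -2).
3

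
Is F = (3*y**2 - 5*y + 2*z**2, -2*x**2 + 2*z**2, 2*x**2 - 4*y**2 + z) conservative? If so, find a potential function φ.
No, ∇×F = (-8*y - 4*z, -4*x + 4*z, -4*x - 6*y + 5) ≠ 0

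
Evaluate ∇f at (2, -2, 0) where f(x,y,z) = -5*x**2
(-20, 0, 0)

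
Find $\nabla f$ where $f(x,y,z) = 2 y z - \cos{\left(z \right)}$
(0, 2*z, 2*y + sin(z))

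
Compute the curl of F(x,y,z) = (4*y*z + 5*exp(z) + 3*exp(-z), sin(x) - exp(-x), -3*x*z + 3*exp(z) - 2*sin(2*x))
(0, 4*y + 3*z + 5*exp(z) + 4*cos(2*x) - 3*exp(-z), -4*z + cos(x) + exp(-x))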